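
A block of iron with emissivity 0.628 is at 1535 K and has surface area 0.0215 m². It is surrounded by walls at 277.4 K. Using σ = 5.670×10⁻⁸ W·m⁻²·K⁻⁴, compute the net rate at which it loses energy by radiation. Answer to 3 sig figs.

Net loss ≈ 4.25×10³ W

Area A = 0.0215 m².
Net radiated power P_net = εσA(T⁴ − T₀⁴) = 0.628×5.670×10⁻⁸×0.0215×(1535⁴ − 277.4⁴).
T⁴ − T₀⁴ = 5.55180×10¹² − 5.92142×10⁹ = 5.54588×10¹² K⁴, so P_net = 4.25×10³ W.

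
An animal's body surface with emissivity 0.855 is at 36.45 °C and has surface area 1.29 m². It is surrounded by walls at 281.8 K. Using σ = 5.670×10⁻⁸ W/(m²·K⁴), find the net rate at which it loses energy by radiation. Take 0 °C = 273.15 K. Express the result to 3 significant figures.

Net loss ≈ 180 W

T = 36.45 °C + 273.15 = 309.60 K.
Area A = 1.29 m².
Net radiated power P_net = εσA(T⁴ − T₀⁴) = 0.855×5.670×10⁻⁸×1.29×(309.60⁴ − 281.8⁴).
T⁴ − T₀⁴ = 9.18764×10⁹ − 6.30615×10⁹ = 2.88149×10⁹ K⁴, so P_net = 180 W.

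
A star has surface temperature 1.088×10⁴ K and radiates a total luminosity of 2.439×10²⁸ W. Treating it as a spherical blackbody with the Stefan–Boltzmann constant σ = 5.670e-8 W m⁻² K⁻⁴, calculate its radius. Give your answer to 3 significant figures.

L = 4πR²σT⁴ ⇒ R = √(L/(4πσT⁴)).
σT⁴ = 7.94509×10⁸ W/m², so R = √(2.439×10²⁸/(4π×7.94509×10⁸)) = 1.56×10⁹ m.

R ≈ 1.56×10⁹ m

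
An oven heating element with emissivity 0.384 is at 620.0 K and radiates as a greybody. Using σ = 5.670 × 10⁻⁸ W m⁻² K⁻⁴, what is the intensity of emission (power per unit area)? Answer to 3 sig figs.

Stefan–Boltzmann: I = εσT⁴ = 0.384 × 5.670×10⁻⁸ × (620.0)⁴ = 3.22×10³ W/m².

I ≈ 3.22×10³ W/m²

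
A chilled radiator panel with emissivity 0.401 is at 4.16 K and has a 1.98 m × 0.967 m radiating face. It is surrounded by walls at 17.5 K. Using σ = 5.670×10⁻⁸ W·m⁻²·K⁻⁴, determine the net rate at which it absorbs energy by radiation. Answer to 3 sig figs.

Net gain ≈ 4.07×10⁻³ W

Area A = 1.98 × 0.967 = 1.91466 m².
Net radiated power P_net = εσA(T⁴ − T₀⁴) = 0.401×5.670×10⁻⁸×1.91466×(4.16⁴ − 17.5⁴).
T⁴ − T₀⁴ = 299.484 − 93789.1 = -93489.6 K⁴, so P_net = -4.07×10⁻³ W — negative, meaning a net gain of 4.07×10⁻³ W.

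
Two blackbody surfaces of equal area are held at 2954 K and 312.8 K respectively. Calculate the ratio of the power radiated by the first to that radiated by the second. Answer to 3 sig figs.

With equal areas, P₁/P₂ = (T₁/T₂)⁴ = (2954/312.8)⁴ = 7.95×10³.

P₁/P₂ ≈ 7.95×10³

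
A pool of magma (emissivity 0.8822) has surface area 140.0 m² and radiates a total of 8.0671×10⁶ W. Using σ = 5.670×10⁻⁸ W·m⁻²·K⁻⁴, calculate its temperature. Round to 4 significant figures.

T ≈ 1036 K

Area A = 140.0 m².
P = εσAT⁴ ⇒ T = (P/(εσA))^(1/4) = (8.0671×10⁶/(0.8822×5.670×10⁻⁸×140.0))^(1/4) = 1036 K.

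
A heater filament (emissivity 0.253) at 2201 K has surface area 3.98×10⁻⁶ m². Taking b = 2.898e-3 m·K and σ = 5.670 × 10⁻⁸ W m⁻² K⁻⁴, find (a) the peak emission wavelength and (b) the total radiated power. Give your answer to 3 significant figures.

λ_max ≈ 1.32 μm; P ≈ 1.34 W

(a) λ_max = b/T = 2.898×10⁻³/2201 = 1.317×10⁻⁶ m = 1.32 μm.
Area A = 3.98×10⁻⁶ m².
(b) P = εσAT⁴ = 0.253×5.670×10⁻⁸×3.98×10⁻⁶×(2201)⁴ = 1.34 W.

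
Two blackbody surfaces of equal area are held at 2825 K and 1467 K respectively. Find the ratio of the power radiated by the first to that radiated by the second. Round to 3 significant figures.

P₁/P₂ ≈ 13.8

With equal areas, P₁/P₂ = (T₁/T₂)⁴ = (2825/1467)⁴ = 13.8.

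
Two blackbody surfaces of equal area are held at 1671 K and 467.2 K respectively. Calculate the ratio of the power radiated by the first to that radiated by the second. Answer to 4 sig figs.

With equal areas, P₁/P₂ = (T₁/T₂)⁴ = (1671/467.2)⁴ = 163.6.

P₁/P₂ ≈ 163.6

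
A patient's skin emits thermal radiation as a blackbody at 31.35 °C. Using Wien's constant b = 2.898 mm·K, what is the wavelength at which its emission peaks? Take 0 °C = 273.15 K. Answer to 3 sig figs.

T = 31.35 °C + 273.15 = 304.50 K.
Wien's displacement law: λ_max = b/T = (2.898×10⁻³ m·K)/(304.50 K) = 9.517×10⁻⁶ m.
That is 9.52 μm, in the infrared range.

λ_max ≈ 9.52 μm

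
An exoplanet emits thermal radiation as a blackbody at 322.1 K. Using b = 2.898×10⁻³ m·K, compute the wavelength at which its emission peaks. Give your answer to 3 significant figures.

λ_max ≈ 9.00 μm

Wien's displacement law: λ_max = b/T = (2.898×10⁻³ m·K)/(322.1 K) = 8.997×10⁻⁶ m.
That is 9.00 μm, in the infrared range.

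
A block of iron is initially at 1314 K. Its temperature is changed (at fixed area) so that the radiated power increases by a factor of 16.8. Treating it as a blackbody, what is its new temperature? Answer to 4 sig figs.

T₂ ≈ 2660 K

P ∝ T⁴, so T₂/T₁ = (P₂/P₁)^(1/4) = (16.8)^(1/4) = 2.02454.
T₂ = 1314 × 2.02454 = 2660 K.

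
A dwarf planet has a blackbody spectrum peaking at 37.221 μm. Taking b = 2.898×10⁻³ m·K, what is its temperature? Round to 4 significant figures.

Wien's law gives T = b/λ_max = (2.898×10⁻³ m·K)/(3.7221×10⁻⁵ m) = 77.86 K.

T ≈ 77.86 K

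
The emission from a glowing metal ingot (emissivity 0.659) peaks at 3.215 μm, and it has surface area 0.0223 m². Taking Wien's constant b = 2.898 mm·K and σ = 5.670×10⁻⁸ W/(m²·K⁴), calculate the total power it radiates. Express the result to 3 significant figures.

Wien's law: T = b/λ_max = 2.898×10⁻³/3.215×10⁻⁶ = 901.400 K.
Area A = 0.0223 m².
Then P = εσAT⁴ = 0.659×5.670×10⁻⁸×0.0223×(901.400)⁴ = 550 W.

P ≈ 550 W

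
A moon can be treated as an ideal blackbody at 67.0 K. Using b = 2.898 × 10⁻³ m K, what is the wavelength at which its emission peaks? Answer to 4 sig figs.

Wien's displacement law: λ_max = b/T = (2.898×10⁻³ m·K)/(67.0 K) = 4.3254×10⁻⁵ m.
That is 43.25 μm, in the infrared range.

λ_max ≈ 43.25 μm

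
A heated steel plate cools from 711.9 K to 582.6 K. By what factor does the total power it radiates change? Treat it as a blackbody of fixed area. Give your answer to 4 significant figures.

P₂/P₁ ≈ 0.4485

P ∝ T⁴, so P₂/P₁ = (T₂/T₁)⁴ = (582.6/711.9)⁴ = (0.818373)⁴ = 0.4485.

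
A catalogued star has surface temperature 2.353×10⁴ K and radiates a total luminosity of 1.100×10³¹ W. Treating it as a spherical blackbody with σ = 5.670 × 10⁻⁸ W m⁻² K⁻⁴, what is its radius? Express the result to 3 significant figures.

L = 4πR²σT⁴ ⇒ R = √(L/(4πσT⁴)).
σT⁴ = 1.73808×10¹⁰ W/m², so R = √(1.100×10³¹/(4π×1.73808×10¹⁰)) = 7.10×10⁹ m.

R ≈ 7.10×10⁹ m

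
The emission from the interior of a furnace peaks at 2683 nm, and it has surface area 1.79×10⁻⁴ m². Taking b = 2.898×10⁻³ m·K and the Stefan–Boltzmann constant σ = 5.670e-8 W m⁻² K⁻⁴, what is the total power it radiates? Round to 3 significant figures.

P ≈ 13.8 W

Wien's law: T = b/λ_max = 2.898×10⁻³/2.683×10⁻⁶ = 1080.13 K.
Area A = 1.79×10⁻⁴ m².
Then P = σAT⁴ = 5.670×10⁻⁸×1.79×10⁻⁴×(1080.13)⁴ = 13.8 W.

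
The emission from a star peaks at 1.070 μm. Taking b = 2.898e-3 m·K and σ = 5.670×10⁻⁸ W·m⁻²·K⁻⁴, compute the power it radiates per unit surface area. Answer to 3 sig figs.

Wien's law: T = b/λ_max = 2.898×10⁻³/1.070×10⁻⁶ = 2708.41 K.
Then I = σT⁴ = 5.670×10⁻⁸×(2708.41)⁴ = 3.05×10⁶ W/m².

I ≈ 3.05×10⁶ W/m²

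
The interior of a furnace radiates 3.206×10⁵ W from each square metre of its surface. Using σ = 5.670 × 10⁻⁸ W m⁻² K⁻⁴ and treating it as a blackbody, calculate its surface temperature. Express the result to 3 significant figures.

T ≈ 1.54×10³ K

I = σT⁴, so T = (I/σ)^(1/4) = (3.206×10⁵/(5.670×10⁻⁸))^(1/4) = 1.54×10³ K.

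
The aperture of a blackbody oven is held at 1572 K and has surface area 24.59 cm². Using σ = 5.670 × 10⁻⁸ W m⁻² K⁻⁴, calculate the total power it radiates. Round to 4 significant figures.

P ≈ 851.4 W

Area A = 24.59 cm² = 2.459×10⁻³ m².
P = σAT⁴ = 5.670×10⁻⁸ × 2.459×10⁻³ × (1572)⁴ = 851.4 W.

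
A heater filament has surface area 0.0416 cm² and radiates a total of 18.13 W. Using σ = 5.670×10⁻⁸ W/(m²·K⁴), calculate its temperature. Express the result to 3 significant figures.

T ≈ 2.96×10³ K

Area A = 0.0416 cm² = 4.16×10⁻⁶ m².
P = σAT⁴ ⇒ T = (P/(σA))^(1/4) = (18.13/(5.670×10⁻⁸×4.16×10⁻⁶))^(1/4) = 2.96×10³ K.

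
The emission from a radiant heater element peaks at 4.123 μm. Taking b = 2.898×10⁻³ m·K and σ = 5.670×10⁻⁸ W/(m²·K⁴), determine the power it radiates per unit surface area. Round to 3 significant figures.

I ≈ 1.38×10⁴ W/m²

Wien's law: T = b/λ_max = 2.898×10⁻³/4.123×10⁻⁶ = 702.886 K.
Then I = σT⁴ = 5.670×10⁻⁸×(702.886)⁴ = 1.38×10⁴ W/m².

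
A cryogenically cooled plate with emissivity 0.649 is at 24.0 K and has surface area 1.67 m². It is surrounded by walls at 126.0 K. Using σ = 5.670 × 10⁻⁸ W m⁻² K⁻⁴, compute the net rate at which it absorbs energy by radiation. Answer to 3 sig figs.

Net gain ≈ 15.5 W

Area A = 1.67 m².
Net radiated power P_net = εσA(T⁴ − T₀⁴) = 0.649×5.670×10⁻⁸×1.67×(24.0⁴ − 126.0⁴).
T⁴ − T₀⁴ = 3.31776×10⁵ − 2.52047×10⁸ = -2.51715×10⁸ K⁴, so P_net = -15.5 W — negative, meaning a net gain of 15.5 W.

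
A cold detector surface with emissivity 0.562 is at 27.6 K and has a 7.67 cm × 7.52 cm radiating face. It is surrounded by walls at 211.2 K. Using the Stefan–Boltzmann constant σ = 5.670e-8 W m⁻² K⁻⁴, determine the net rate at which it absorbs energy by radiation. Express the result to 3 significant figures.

Area A = 0.0767 × 0.0752 = 5.76784×10⁻³ m².
Net radiated power P_net = εσA(T⁴ − T₀⁴) = 0.562×5.670×10⁻⁸×5.76784×10⁻³×(27.6⁴ − 211.2⁴).
T⁴ − T₀⁴ = 5.80278×10⁵ − 1.98965×10⁹ = -1.98907×10⁹ K⁴, so P_net = -0.366 W — negative, meaning a net gain of 0.366 W.

Net gain ≈ 0.366 W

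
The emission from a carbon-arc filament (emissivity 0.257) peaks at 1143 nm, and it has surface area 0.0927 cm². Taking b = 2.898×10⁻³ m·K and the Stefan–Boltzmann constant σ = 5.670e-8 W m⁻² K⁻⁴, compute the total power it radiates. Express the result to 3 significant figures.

Wien's law: T = b/λ_max = 2.898×10⁻³/1.143×10⁻⁶ = 2535.43 K.
Area A = 0.0927 cm² = 9.27×10⁻⁶ m².
Then P = εσAT⁴ = 0.257×5.670×10⁻⁸×9.27×10⁻⁶×(2535.43)⁴ = 5.58 W.

P ≈ 5.58 W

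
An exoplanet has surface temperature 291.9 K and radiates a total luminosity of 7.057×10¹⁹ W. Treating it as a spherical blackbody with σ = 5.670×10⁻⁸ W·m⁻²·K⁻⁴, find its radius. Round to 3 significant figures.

L = 4πR²σT⁴ ⇒ R = √(L/(4πσT⁴)).
σT⁴ = 411.642 W/m², so R = √(7.057×10¹⁹/(4π×411.642)) = 1.17×10⁸ m.

R ≈ 1.17×10⁸ m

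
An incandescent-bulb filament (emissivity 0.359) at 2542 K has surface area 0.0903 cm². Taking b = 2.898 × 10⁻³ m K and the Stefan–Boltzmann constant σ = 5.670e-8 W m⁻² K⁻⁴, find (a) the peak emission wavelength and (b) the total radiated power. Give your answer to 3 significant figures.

λ_max ≈ 1.14×10³ nm; P ≈ 7.67 W

(a) λ_max = b/T = 2.898×10⁻³/2542 = 1.140×10⁻⁶ m = 1.14×10³ nm.
Area A = 0.0903 cm² = 9.03×10⁻⁶ m².
(b) P = εσAT⁴ = 0.359×5.670×10⁻⁸×9.03×10⁻⁶×(2542)⁴ = 7.67 W.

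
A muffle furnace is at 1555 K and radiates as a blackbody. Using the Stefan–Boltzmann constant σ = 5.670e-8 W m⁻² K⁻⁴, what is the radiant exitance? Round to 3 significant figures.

I ≈ 3.32×10⁵ W/m²

Stefan–Boltzmann: I = σT⁴ = 5.670×10⁻⁸ × (1555)⁴ = 3.32×10⁵ W/m².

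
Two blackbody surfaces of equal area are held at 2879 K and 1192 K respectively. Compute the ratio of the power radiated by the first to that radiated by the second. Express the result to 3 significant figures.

P₁/P₂ ≈ 34.0

With equal areas, P₁/P₂ = (T₁/T₂)⁴ = (2879/1192)⁴ = 34.0.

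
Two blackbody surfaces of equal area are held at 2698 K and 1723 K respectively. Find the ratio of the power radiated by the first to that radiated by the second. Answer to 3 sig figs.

P₁/P₂ ≈ 6.01

With equal areas, P₁/P₂ = (T₁/T₂)⁴ = (2698/1723)⁴ = 6.01.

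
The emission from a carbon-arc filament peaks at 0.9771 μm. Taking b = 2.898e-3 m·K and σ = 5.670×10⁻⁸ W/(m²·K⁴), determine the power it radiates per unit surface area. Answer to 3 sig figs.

Wien's law: T = b/λ_max = 2.898×10⁻³/9.771×10⁻⁷ = 2965.92 K.
Then I = σT⁴ = 5.670×10⁻⁸×(2965.92)⁴ = 4.39×10⁶ W/m².

I ≈ 4.39×10⁶ W/m²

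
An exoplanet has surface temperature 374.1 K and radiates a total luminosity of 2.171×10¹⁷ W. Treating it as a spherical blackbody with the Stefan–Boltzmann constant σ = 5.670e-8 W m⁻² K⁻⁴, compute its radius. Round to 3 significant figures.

R ≈ 3.94×10⁶ m

L = 4πR²σT⁴ ⇒ R = √(L/(4πσT⁴)).
σT⁴ = 1110.54 W/m², so R = √(2.171×10¹⁷/(4π×1110.54)) = 3.94×10⁶ m.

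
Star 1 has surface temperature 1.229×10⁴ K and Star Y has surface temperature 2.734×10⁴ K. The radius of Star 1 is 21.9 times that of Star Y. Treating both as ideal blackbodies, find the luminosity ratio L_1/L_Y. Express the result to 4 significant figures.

L ∝ R²T⁴, so L_1/L_Y = (R_1/R_Y)²(T_1/T_Y)⁴ = (21.9)² × (1.229×10⁴/2.734×10⁴)⁴ = 479.61 × 0.0408332 = 19.58.

L_1/L_Y ≈ 19.58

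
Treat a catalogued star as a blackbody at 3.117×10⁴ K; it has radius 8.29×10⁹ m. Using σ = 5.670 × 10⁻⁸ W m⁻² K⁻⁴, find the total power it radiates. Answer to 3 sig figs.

Surface area A = 4πR² = 4π(8.29×10⁹ m)² = 8.63613×10²⁰ m².
P = σAT⁴ = 5.670×10⁻⁸ × 8.63613×10²⁰ × (3.117×10⁴)⁴ = 4.62×10³¹ W.

P ≈ 4.62×10³¹ W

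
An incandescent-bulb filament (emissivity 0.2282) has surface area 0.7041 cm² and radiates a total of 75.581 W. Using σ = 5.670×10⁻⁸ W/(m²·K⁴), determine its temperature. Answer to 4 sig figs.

T ≈ 3018 K

Area A = 0.7041 cm² = 7.041×10⁻⁵ m².
P = εσAT⁴ ⇒ T = (P/(εσA))^(1/4) = (75.581/(0.2282×5.670×10⁻⁸×7.041×10⁻⁵))^(1/4) = 3018 K.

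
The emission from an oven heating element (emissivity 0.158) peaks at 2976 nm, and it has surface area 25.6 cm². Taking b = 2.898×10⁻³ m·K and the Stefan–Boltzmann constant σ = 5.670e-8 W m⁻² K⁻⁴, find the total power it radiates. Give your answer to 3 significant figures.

Wien's law: T = b/λ_max = 2.898×10⁻³/2.976×10⁻⁶ = 973.790 K.
Area A = 25.6 cm² = 2.56×10⁻³ m².
Then P = εσAT⁴ = 0.158×5.670×10⁻⁸×2.56×10⁻³×(973.790)⁴ = 20.6 W.

P ≈ 20.6 W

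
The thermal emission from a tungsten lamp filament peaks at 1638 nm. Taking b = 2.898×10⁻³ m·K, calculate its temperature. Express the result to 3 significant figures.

Wien's law gives T = b/λ_max = (2.898×10⁻³ m·K)/(1.638×10⁻⁶ m) = 1.77×10³ K.

T ≈ 1.77×10³ K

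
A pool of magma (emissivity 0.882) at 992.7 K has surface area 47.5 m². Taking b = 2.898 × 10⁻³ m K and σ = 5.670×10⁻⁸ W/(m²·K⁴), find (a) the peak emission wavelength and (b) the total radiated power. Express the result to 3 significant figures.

λ_max ≈ 2.92 μm; P ≈ 2.31×10⁶ W

(a) λ_max = b/T = 2.898×10⁻³/992.7 = 2.919×10⁻⁶ m = 2.92 μm.
Area A = 47.5 m².
(b) P = εσAT⁴ = 0.882×5.670×10⁻⁸×47.5×(992.7)⁴ = 2.31×10⁶ W.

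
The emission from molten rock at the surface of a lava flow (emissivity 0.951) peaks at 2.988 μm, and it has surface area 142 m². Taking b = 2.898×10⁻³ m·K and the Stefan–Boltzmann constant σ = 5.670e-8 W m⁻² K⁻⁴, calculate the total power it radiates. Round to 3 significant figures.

P ≈ 6.78×10⁶ W

Wien's law: T = b/λ_max = 2.898×10⁻³/2.988×10⁻⁶ = 969.880 K.
Area A = 142 m².
Then P = εσAT⁴ = 0.951×5.670×10⁻⁸×142×(969.880)⁴ = 6.78×10⁶ W.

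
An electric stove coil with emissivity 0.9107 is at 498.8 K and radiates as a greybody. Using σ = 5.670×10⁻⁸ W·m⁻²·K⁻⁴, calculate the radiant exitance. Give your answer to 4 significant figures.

Stefan–Boltzmann: I = εσT⁴ = 0.9107 × 5.670×10⁻⁸ × (498.8)⁴ = 3196 W/m².

I ≈ 3196 W/m²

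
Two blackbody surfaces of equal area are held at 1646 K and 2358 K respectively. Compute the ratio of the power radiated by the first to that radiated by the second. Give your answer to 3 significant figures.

P₁/P₂ ≈ 0.237

With equal areas, P₁/P₂ = (T₁/T₂)⁴ = (1646/2358)⁴ = 0.237.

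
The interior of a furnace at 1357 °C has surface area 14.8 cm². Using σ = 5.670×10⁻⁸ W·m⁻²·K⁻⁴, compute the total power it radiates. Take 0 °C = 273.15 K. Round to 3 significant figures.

T = 1357 °C + 273.15 = 1630.15 K.
Area A = 14.8 cm² = 1.48×10⁻³ m².
P = σAT⁴ = 5.670×10⁻⁸ × 1.48×10⁻³ × (1630.15)⁴ = 593 W.

P ≈ 593 W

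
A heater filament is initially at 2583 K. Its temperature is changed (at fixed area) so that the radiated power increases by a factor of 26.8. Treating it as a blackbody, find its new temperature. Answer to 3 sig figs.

P ∝ T⁴, so T₂/T₁ = (P₂/P₁)^(1/4) = (26.8)^(1/4) = 2.27527.
T₂ = 2583 × 2.27527 = 5.88×10³ K.

T₂ ≈ 5.88×10³ K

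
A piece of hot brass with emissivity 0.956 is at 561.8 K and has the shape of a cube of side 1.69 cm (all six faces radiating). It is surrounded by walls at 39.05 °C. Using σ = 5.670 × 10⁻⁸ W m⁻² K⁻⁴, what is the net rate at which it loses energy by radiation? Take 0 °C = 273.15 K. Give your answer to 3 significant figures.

Net loss ≈ 8.37 W

Surroundings: T = 39.05 °C + 273.15 = 312.20 K.
Area A = 6s² = 6×(0.0169 m)² = 1.71366×10⁻³ m².
Net radiated power P_net = εσA(T⁴ − T₀⁴) = 0.956×5.670×10⁻⁸×1.71366×10⁻³×(561.8⁴ − 312.20⁴).
T⁴ − T₀⁴ = 9.96155×10¹⁰ − 9.50017×10⁹ = 9.01153×10¹⁰ K⁴, so P_net = 8.37 W.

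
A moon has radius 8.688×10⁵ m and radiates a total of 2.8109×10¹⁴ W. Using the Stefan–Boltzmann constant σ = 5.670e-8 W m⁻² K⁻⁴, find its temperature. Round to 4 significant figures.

T ≈ 151.2 K

Surface area A = 4πR² = 4π(8.688×10⁵ m)² = 9.48527×10¹² m².
P = σAT⁴ ⇒ T = (P/(σA))^(1/4) = (2.8109×10¹⁴/(5.670×10⁻⁸×9.48527×10¹²))^(1/4) = 151.2 K.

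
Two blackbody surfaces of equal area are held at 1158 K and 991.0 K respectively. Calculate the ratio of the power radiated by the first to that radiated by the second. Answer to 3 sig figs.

With equal areas, P₁/P₂ = (T₁/T₂)⁴ = (1158/991.0)⁴ = 1.86.

P₁/P₂ ≈ 1.86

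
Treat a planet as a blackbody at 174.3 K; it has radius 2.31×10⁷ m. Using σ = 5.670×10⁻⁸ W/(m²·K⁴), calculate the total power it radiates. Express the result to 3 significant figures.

P ≈ 3.51×10¹⁷ W

Surface area A = 4πR² = 4π(2.31×10⁷ m)² = 6.70554×10¹⁵ m².
P = σAT⁴ = 5.670×10⁻⁸ × 6.70554×10¹⁵ × (174.3)⁴ = 3.51×10¹⁷ W.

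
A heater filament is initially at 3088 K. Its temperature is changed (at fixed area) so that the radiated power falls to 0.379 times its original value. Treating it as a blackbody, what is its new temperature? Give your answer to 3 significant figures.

T₂ ≈ 2.42×10³ K

P ∝ T⁴, so T₂/T₁ = (P₂/P₁)^(1/4) = (0.379)^(1/4) = 0.784621.
T₂ = 3088 × 0.784621 = 2.42×10³ K.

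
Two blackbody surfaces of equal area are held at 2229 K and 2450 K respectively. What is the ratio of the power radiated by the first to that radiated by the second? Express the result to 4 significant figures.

With equal areas, P₁/P₂ = (T₁/T₂)⁴ = (2229/2450)⁴ = 0.6851.

P₁/P₂ ≈ 0.6851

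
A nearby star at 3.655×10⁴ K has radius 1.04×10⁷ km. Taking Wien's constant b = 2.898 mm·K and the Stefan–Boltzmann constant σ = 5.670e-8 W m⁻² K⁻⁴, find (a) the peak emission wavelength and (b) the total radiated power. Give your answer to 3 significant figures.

(a) λ_max = b/T = 2.898×10⁻³/3.655×10⁴ = 7.929×10⁻⁸ m = 79.3 nm.
Surface area A = 4πR² = 4π(1.04×10¹⁰ m)² = 1.35918×10²¹ m².
(b) P = σAT⁴ = 5.670×10⁻⁸×1.35918×10²¹×(3.655×10⁴)⁴ = 1.38×10³² W.

λ_max ≈ 79.3 nm; P ≈ 1.38×10³² W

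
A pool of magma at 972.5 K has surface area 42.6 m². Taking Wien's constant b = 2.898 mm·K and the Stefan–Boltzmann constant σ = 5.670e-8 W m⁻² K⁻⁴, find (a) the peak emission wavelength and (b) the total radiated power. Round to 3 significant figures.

λ_max ≈ 2.98×10³ nm; P ≈ 2.16×10⁶ W

(a) λ_max = b/T = 2.898×10⁻³/972.5 = 2.980×10⁻⁶ m = 2.98×10³ nm.
Area A = 42.6 m².
(b) P = σAT⁴ = 5.670×10⁻⁸×42.6×(972.5)⁴ = 2.16×10⁶ W.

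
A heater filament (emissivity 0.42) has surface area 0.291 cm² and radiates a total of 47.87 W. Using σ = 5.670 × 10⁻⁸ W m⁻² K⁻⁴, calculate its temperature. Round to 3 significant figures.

T ≈ 2.88×10³ K

Area A = 0.291 cm² = 2.91×10⁻⁵ m².
P = εσAT⁴ ⇒ T = (P/(εσA))^(1/4) = (47.87/(0.42×5.670×10⁻⁸×2.91×10⁻⁵))^(1/4) = 2.88×10³ K.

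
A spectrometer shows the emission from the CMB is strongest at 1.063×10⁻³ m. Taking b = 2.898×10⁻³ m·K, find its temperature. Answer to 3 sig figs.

Wien's law gives T = b/λ_max = (2.898×10⁻³ m·K)/(1.063×10⁻³ m) = 2.73 K.

T ≈ 2.73 K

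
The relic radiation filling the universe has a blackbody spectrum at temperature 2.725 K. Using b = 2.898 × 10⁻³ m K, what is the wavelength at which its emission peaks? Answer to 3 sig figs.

λ_max ≈ 1.06 mm

Wien's displacement law: λ_max = b/T = (2.898×10⁻³ m·K)/(2.725 K) = 1.063×10⁻³ m.
That is 1.06 mm, in the microwave range.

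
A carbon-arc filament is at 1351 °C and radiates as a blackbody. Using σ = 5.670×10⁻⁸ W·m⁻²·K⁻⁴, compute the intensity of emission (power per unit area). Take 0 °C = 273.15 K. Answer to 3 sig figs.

T = 1351 °C + 273.15 = 1624.15 K.
Stefan–Boltzmann: I = σT⁴ = 5.670×10⁻⁸ × (1624.15)⁴ = 3.95×10⁵ W/m².

I ≈ 3.95×10⁵ W/m²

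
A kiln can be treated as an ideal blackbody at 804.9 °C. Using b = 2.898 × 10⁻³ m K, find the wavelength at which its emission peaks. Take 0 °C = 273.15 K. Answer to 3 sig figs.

λ_max ≈ 2.69×10³ nm

T = 804.9 °C + 273.15 = 1078.05 K.
Wien's displacement law: λ_max = b/T = (2.898×10⁻³ m·K)/(1078.05 K) = 2.688×10⁻⁶ m.
That is 2.69×10³ nm, in the infrared range.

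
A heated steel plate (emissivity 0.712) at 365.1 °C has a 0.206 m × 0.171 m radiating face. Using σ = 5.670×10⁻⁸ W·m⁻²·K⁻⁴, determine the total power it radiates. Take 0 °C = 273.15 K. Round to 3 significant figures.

T = 365.1 °C + 273.15 = 638.25 K.
Area A = 0.206 × 0.171 = 0.035226 m².
P = εσAT⁴ = 0.712 × 5.670×10⁻⁸ × 0.035226 × (638.25)⁴ = 236 W.

P ≈ 236 W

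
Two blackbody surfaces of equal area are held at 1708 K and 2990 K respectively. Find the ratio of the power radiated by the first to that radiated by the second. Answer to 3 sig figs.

With equal areas, P₁/P₂ = (T₁/T₂)⁴ = (1708/2990)⁴ = 0.106.

P₁/P₂ ≈ 0.106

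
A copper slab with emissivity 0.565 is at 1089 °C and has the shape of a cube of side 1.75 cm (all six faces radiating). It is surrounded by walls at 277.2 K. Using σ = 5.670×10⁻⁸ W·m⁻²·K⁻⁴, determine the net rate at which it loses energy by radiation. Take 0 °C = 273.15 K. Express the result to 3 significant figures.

T = 1089 °C + 273.15 = 1362.15 K.
Area A = 6s² = 6×(0.0175 m)² = 1.8375×10⁻³ m².
Net radiated power P_net = εσA(T⁴ − T₀⁴) = 0.565×5.670×10⁻⁸×1.8375×10⁻³×(1362.15⁴ − 277.2⁴).
T⁴ − T₀⁴ = 3.44270×10¹² − 5.90436×10⁹ = 3.43680×10¹² K⁴, so P_net = 202 W.

Net loss ≈ 202 W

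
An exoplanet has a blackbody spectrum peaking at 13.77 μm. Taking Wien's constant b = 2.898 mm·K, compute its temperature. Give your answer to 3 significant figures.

Wien's law gives T = b/λ_max = (2.898×10⁻³ m·K)/(1.377×10⁻⁵ m) = 210 K.

T ≈ 210 K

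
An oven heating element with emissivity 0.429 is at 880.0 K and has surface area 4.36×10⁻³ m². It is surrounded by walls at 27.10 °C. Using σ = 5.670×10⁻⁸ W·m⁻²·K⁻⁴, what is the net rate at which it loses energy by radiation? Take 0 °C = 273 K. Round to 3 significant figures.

Net loss ≈ 62.7 W

Surroundings: T = 27.10 °C + 273 = 300.10 K.
Area A = 4.36×10⁻³ m².
Net radiated power P_net = εσA(T⁴ − T₀⁴) = 0.429×5.670×10⁻⁸×4.36×10⁻³×(880.0⁴ − 300.10⁴).
T⁴ − T₀⁴ = 5.99695×10¹¹ − 8.11081×10⁹ = 5.91584×10¹¹ K⁴, so P_net = 62.7 W.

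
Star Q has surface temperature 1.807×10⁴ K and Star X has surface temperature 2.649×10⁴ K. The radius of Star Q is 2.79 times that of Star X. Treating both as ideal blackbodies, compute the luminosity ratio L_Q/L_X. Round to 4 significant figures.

L ∝ R²T⁴, so L_Q/L_X = (R_Q/R_X)²(T_Q/T_X)⁴ = (2.79)² × (1.807×10⁴/2.649×10⁴)⁴ = 7.7841 × 0.216523 = 1.685.

L_Q/L_X ≈ 1.685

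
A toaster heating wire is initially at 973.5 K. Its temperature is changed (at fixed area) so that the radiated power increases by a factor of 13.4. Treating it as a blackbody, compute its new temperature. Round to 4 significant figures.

P ∝ T⁴, so T₂/T₁ = (P₂/P₁)^(1/4) = (13.4)^(1/4) = 1.91327.
T₂ = 973.5 × 1.91327 = 1863 K.

T₂ ≈ 1863 K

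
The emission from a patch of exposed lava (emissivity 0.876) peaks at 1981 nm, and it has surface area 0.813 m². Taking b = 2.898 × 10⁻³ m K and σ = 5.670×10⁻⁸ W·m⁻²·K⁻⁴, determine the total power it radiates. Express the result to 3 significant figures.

P ≈ 1.85×10⁵ W

Wien's law: T = b/λ_max = 2.898×10⁻³/1.981×10⁻⁶ = 1462.90 K.
Area A = 0.813 m².
Then P = εσAT⁴ = 0.876×5.670×10⁻⁸×0.813×(1462.90)⁴ = 1.85×10⁵ W.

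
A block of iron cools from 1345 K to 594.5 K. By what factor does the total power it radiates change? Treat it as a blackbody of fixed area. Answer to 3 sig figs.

P₂/P₁ ≈ 0.0382

P ∝ T⁴, so P₂/P₁ = (T₂/T₁)⁴ = (594.5/1345)⁴ = (0.442007)⁴ = 0.0382.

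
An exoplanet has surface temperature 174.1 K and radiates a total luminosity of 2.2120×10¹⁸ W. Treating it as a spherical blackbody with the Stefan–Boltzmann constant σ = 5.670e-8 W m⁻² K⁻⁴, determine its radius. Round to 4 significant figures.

L = 4πR²σT⁴ ⇒ R = √(L/(4πσT⁴)).
σT⁴ = 52.0929 W/m², so R = √(2.2120×10¹⁸/(4π×52.0929)) = 5.813×10⁷ m.

R ≈ 5.813×10⁷ m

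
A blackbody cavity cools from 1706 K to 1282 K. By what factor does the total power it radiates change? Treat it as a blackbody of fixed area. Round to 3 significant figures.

P ∝ T⁴, so P₂/P₁ = (T₂/T₁)⁴ = (1282/1706)⁴ = (0.751465)⁴ = 0.319.

P₂/P₁ ≈ 0.319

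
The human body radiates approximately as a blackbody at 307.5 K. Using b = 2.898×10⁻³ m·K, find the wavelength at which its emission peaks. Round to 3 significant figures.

λ_max ≈ 9.42 μm

Wien's displacement law: λ_max = b/T = (2.898×10⁻³ m·K)/(307.5 K) = 9.424×10⁻⁶ m.
That is 9.42 μm, in the infrared range.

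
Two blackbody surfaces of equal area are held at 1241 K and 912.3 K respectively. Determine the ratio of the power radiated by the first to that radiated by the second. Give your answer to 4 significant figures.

With equal areas, P₁/P₂ = (T₁/T₂)⁴ = (1241/912.3)⁴ = 3.424.

P₁/P₂ ≈ 3.424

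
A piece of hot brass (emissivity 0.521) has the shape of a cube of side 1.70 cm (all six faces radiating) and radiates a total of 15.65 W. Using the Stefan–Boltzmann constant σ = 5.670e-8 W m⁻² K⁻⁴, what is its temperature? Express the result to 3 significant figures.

Area A = 6s² = 6×(0.0170 m)² = 1.734×10⁻³ m².
P = εσAT⁴ ⇒ T = (P/(εσA))^(1/4) = (15.65/(0.521×5.670×10⁻⁸×1.734×10⁻³))^(1/4) = 743 K.

T ≈ 743 K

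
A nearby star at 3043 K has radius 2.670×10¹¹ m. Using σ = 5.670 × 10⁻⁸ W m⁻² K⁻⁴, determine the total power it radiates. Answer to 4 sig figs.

P ≈ 4.355×10³⁰ W

Surface area A = 4πR² = 4π(2.670×10¹¹ m)² = 8.95844×10²³ m².
P = σAT⁴ = 5.670×10⁻⁸ × 8.95844×10²³ × (3043)⁴ = 4.355×10³⁰ W.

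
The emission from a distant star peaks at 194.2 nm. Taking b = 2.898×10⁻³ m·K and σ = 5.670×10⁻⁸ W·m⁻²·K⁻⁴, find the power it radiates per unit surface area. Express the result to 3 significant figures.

I ≈ 2.81×10⁹ W/m²

Wien's law: T = b/λ_max = 2.898×10⁻³/1.942×10⁻⁷ = 14922.8 K.
Then I = σT⁴ = 5.670×10⁻⁸×(14922.8)⁴ = 2.81×10⁹ W/m².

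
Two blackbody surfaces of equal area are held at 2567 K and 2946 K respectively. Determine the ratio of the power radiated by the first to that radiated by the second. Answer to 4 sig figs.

With equal areas, P₁/P₂ = (T₁/T₂)⁴ = (2567/2946)⁴ = 0.5765.

P₁/P₂ ≈ 0.5765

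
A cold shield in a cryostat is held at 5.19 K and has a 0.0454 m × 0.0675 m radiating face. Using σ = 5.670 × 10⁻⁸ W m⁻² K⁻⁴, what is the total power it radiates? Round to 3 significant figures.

Area A = 0.0454 × 0.0675 = 3.0645×10⁻³ m².
P = σAT⁴ = 5.670×10⁻⁸ × 3.0645×10⁻³ × (5.19)⁴ = 1.26×10⁻⁷ W.

P ≈ 1.26×10⁻⁷ W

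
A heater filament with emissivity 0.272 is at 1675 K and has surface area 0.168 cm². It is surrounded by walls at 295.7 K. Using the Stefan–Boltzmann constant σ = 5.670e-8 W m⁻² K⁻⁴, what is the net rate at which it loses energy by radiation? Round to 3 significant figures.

Net loss ≈ 2.04 W

Area A = 0.168 cm² = 1.68×10⁻⁵ m².
Net radiated power P_net = εσA(T⁴ − T₀⁴) = 0.272×5.670×10⁻⁸×1.68×10⁻⁵×(1675⁴ − 295.7⁴).
T⁴ − T₀⁴ = 7.87153×10¹² − 7.64549×10⁹ = 7.86388×10¹² K⁴, so P_net = 2.04 W.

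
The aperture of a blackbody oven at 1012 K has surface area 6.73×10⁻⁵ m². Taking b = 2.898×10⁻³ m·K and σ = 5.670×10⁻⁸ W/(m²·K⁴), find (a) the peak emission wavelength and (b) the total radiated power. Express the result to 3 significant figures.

λ_max ≈ 2.86×10³ nm; P ≈ 4.00 W

(a) λ_max = b/T = 2.898×10⁻³/1012 = 2.864×10⁻⁶ m = 2.86×10³ nm.
Area A = 6.73×10⁻⁵ m².
(b) P = σAT⁴ = 5.670×10⁻⁸×6.73×10⁻⁵×(1012)⁴ = 4.00 W.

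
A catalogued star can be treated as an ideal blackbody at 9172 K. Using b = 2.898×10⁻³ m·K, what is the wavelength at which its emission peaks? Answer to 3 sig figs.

Wien's displacement law: λ_max = b/T = (2.898×10⁻³ m·K)/(9172 K) = 3.160×10⁻⁷ m.
That is 0.316 μm, in the ultraviolet range.

λ_max ≈ 0.316 μm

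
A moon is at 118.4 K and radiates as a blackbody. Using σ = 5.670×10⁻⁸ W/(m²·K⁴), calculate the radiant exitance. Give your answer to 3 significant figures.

I ≈ 11.1 W/m²

Stefan–Boltzmann: I = σT⁴ = 5.670×10⁻⁸ × (118.4)⁴ = 11.1 W/m².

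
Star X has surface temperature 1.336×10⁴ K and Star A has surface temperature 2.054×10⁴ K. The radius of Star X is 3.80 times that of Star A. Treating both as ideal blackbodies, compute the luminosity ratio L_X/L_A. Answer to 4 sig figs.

L ∝ R²T⁴, so L_X/L_A = (R_X/R_A)²(T_X/T_A)⁴ = (3.80)² × (1.336×10⁴/2.054×10⁴)⁴ = 14.44 × 0.178988 = 2.585.

L_X/L_A ≈ 2.585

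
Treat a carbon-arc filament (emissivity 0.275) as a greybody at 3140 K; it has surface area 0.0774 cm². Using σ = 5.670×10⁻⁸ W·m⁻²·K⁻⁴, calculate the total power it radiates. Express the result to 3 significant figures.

P ≈ 11.7 W

Area A = 0.0774 cm² = 7.74×10⁻⁶ m².
P = εσAT⁴ = 0.275 × 5.670×10⁻⁸ × 7.74×10⁻⁶ × (3140)⁴ = 11.7 W.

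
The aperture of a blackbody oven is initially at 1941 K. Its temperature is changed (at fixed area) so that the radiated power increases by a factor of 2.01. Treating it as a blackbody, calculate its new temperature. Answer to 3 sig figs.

T₂ ≈ 2.31×10³ K

P ∝ T⁴, so T₂/T₁ = (P₂/P₁)^(1/4) = (2.01)^(1/4) = 1.19069.
T₂ = 1941 × 1.19069 = 2.31×10³ K.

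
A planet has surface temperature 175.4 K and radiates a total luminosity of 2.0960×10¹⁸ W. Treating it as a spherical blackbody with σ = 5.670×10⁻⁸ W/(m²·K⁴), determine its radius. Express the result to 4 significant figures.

R ≈ 5.575×10⁷ m

L = 4πR²σT⁴ ⇒ R = √(L/(4πσT⁴)).
σT⁴ = 53.6663 W/m², so R = √(2.0960×10¹⁸/(4π×53.6663)) = 5.575×10⁷ m.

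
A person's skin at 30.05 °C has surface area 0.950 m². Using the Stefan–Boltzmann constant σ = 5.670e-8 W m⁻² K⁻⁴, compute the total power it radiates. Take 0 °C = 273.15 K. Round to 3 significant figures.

T = 30.05 °C + 273.15 = 303.20 K.
Area A = 0.950 m².
P = σAT⁴ = 5.670×10⁻⁸ × 0.950 × (303.20)⁴ = 455 W.

P ≈ 455 W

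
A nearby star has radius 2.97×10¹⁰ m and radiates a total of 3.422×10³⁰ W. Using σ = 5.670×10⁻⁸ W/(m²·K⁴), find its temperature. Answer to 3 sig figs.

Surface area A = 4πR² = 4π(2.97×10¹⁰ m)² = 1.10847×10²² m².
P = σAT⁴ ⇒ T = (P/(σA))^(1/4) = (3.422×10³⁰/(5.670×10⁻⁸×1.10847×10²²))^(1/4) = 8.59×10³ K.

T ≈ 8.59×10³ K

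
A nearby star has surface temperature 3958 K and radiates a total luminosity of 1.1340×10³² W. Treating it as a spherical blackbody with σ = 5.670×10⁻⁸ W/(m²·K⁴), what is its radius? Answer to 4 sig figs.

R ≈ 8.053×10¹¹ m

L = 4πR²σT⁴ ⇒ R = √(L/(4πσT⁴)).
σT⁴ = 1.39151×10⁷ W/m², so R = √(1.1340×10³²/(4π×1.39151×10⁷)) = 8.053×10¹¹ m.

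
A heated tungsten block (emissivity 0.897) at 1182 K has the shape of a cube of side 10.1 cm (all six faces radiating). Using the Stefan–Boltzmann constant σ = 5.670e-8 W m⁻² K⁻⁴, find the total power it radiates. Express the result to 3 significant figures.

Area A = 6s² = 6×(0.101 m)² = 0.061206 m².
P = εσAT⁴ = 0.897 × 5.670×10⁻⁸ × 0.061206 × (1182)⁴ = 6.08×10³ W.

P ≈ 6.08×10³ W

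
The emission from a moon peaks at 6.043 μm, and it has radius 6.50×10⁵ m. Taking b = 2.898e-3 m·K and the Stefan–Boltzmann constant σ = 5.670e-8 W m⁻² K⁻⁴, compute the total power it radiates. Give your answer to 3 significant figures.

P ≈ 1.59×10¹⁶ W

Wien's law: T = b/λ_max = 2.898×10⁻³/6.043×10⁻⁶ = 479.563 K.
Surface area A = 4πR² = 4π(6.50×10⁵ m)² = 5.30929×10¹² m².
Then P = σAT⁴ = 5.670×10⁻⁸×5.30929×10¹²×(479.563)⁴ = 1.59×10¹⁶ W.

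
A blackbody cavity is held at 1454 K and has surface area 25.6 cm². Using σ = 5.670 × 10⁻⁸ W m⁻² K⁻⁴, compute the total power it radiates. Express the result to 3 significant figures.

Area A = 25.6 cm² = 2.56×10⁻³ m².
P = σAT⁴ = 5.670×10⁻⁸ × 2.56×10⁻³ × (1454)⁴ = 649 W.

P ≈ 649 W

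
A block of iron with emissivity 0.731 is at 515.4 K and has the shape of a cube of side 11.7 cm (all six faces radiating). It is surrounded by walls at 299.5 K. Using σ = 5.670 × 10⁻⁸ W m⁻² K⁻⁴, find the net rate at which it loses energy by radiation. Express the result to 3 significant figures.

Net loss ≈ 213 W

Area A = 6s² = 6×(0.117 m)² = 0.082134 m².
Net radiated power P_net = εσA(T⁴ − T₀⁴) = 0.731×5.670×10⁻⁸×0.082134×(515.4⁴ − 299.5⁴).
T⁴ − T₀⁴ = 7.05631×10¹⁰ − 8.04613×10⁹ = 6.25170×10¹⁰ K⁴, so P_net = 213 W.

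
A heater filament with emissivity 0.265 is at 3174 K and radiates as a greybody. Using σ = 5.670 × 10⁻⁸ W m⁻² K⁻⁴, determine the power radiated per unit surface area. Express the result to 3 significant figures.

I ≈ 1.52×10⁶ W/m²

Stefan–Boltzmann: I = εσT⁴ = 0.265 × 5.670×10⁻⁸ × (3174)⁴ = 1.52×10⁶ W/m².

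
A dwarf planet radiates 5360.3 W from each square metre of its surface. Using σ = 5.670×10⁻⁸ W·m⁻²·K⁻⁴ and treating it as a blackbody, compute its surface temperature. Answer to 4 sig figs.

I = σT⁴, so T = (I/σ)^(1/4) = (5360.3/(5.670×10⁻⁸))^(1/4) = 554.5 K.

T ≈ 554.5 K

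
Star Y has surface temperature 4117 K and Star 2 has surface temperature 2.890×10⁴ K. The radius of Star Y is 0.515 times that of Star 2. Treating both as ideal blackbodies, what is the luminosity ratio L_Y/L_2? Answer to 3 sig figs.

L ∝ R²T⁴, so L_Y/L_2 = (R_Y/R_2)²(T_Y/T_2)⁴ = (0.515)² × (4117/2.890×10⁴)⁴ = 0.265225 × 4.11843×10⁻⁴ = 1.09×10⁻⁴.

L_Y/L_2 ≈ 1.09×10⁻⁴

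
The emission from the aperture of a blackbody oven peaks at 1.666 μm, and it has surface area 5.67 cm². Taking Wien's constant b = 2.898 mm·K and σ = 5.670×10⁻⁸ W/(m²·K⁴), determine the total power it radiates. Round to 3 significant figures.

P ≈ 294 W

Wien's law: T = b/λ_max = 2.898×10⁻³/1.666×10⁻⁶ = 1739.50 K.
Area A = 5.67 cm² = 5.67×10⁻⁴ m².
Then P = σAT⁴ = 5.670×10⁻⁸×5.67×10⁻⁴×(1739.50)⁴ = 294 W.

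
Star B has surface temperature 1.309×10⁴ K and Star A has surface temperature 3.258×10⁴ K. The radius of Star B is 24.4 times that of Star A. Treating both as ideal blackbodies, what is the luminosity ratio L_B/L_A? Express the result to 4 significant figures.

L ∝ R²T⁴, so L_B/L_A = (R_B/R_A)²(T_B/T_A)⁴ = (24.4)² × (1.309×10⁴/3.258×10⁴)⁴ = 595.36 × 0.0260588 = 15.51.

L_B/L_A ≈ 15.51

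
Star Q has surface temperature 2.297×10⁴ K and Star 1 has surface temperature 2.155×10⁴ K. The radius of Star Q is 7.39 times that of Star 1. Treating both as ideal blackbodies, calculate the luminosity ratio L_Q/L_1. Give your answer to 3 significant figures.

L_Q/L_1 ≈ 70.5

L ∝ R²T⁴, so L_Q/L_1 = (R_Q/R_1)²(T_Q/T_1)⁴ = (7.39)² × (2.297×10⁴/2.155×10⁴)⁴ = 54.6121 × 1.29079 = 70.5.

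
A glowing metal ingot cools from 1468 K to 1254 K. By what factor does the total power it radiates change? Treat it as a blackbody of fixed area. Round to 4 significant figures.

P₂/P₁ ≈ 0.5325

P ∝ T⁴, so P₂/P₁ = (T₂/T₁)⁴ = (1254/1468)⁴ = (0.854223)⁴ = 0.5325.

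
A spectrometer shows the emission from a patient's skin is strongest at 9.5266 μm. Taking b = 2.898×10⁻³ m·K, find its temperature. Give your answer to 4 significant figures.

T ≈ 304.2 K

Wien's law gives T = b/λ_max = (2.898×10⁻³ m·K)/(9.5266×10⁻⁶ m) = 304.2 K.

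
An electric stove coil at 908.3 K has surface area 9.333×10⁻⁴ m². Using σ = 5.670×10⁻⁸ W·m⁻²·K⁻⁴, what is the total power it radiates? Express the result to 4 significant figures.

Area A = 9.333×10⁻⁴ m².
P = σAT⁴ = 5.670×10⁻⁸ × 9.333×10⁻⁴ × (908.3)⁴ = 36.02 W.

P ≈ 36.02 W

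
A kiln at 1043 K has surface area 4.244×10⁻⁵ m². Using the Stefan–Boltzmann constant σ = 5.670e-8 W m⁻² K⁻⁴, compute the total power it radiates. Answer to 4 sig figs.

Area A = 4.244×10⁻⁵ m².
P = σAT⁴ = 5.670×10⁻⁸ × 4.244×10⁻⁵ × (1043)⁴ = 2.848 W.

P ≈ 2.848 W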